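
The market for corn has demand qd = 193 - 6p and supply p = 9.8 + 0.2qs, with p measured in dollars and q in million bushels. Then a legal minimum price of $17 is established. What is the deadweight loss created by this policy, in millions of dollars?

0

Rearranging supply gives qs = 5p - 49. Equilibrium: 193 - 6p = 5p - 49, so 242 = 11p and p* = 22, q* = 61.
Since 17 is below p* = 22, the floor does not bind and the free-market outcome prevails.
Since the control does not bind, no trades are prevented and deadweight loss is zero.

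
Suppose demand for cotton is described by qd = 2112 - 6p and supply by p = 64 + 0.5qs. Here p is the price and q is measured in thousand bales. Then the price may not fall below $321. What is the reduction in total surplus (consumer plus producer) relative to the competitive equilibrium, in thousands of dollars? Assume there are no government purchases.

Rearranging supply gives qs = 2p - 128. Setting quantity demanded equal to quantity supplied, 2112 - 6p = 2p - 128, gives p* = 280 and q* = 432.
The floor of 321 is above the equilibrium price 280, so it binds.
At p = 321: qd = 2112 - 6·321 = 186 and qs = 2·321 - 128 = 514.
Quantity traded falls to 186. At q = 186 the demand price is (2112 - 186)/6 = 321 and the supply price is (128 + 186)/2 = 157.
Deadweight loss = ½ · (321 - 157) · (432 - 186) = ½ · 164 · 246 = 20172.

20172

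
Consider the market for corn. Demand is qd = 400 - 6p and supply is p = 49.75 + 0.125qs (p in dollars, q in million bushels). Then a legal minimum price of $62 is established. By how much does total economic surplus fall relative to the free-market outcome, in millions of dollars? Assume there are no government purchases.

Rearranging supply gives qs = 8p - 398. Equilibrium: 400 - 6p = 8p - 398, so 798 = 14p and p* = 57, q* = 58.
Since 62 > 57, the floor is binding.
At p = 62: qd = 400 - 6·62 = 28 and qs = 8·62 - 398 = 98.
Quantity traded falls to 28. At q = 28 the demand price is (400 - 28)/6 = 62 and the supply price is (398 + 28)/8 = 53.25.
Deadweight loss = ½ · (62 - 53.25) · (58 - 28) = ½ · 8.75 · 30 = 131.25.

131.25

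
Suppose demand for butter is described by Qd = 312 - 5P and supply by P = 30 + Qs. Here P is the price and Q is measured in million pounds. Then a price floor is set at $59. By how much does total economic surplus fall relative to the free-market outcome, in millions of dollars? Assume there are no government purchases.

Rearranging supply gives Qs = P - 30. Without the control the market clears where 312 - 5P = P - 30, i.e. P* = 57 and Q* = 27.
The floor of 59 is above the equilibrium price 57, so it binds.
At P = 59: Qd = 312 - 5·59 = 17 and Qs = 59 - 30 = 29.
Quantity traded falls to 17. At Q = 17 the demand price is (312 - 17)/5 = 59 and the supply price is 30 + 17 = 47.
Deadweight loss = ½ · (59 - 47) · (27 - 17) = ½ · 12 · 10 = 60.

60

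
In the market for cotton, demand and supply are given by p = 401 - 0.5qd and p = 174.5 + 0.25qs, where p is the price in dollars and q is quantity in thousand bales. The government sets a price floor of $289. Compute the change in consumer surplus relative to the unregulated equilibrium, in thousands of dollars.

-10257

Rearranging demand gives qd = 802 - 2p; rearranging supply gives qs = 4p - 698. Equilibrium: 802 - 2p = 4p - 698, so 1500 = 6p and p* = 250, q* = 302.
Since 289 > 250, the floor is binding.
At p = 289: qd = 802 - 2·289 = 224 and qs = 4·289 - 698 = 458.
Consumer surplus without the control is ½ · (401 - 250) · 302 = 22801.
With the floor, consumers buy 224 units at 289, so CS = ½ · (401 - 289) · 224 = 12544.
Change in consumer surplus = 12544 - 22801 = -10257.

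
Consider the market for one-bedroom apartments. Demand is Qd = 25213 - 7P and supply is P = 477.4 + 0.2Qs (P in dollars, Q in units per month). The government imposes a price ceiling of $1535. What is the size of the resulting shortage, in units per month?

9180

Rearranging supply gives Qs = 5P - 2387. Without the control the market clears where 25213 - 7P = 5P - 2387, i.e. P* = 2300 and Q* = 9113.
Since 1535 < 2300, the ceiling is binding.
At P = 1535: Qd = 25213 - 7·1535 = 14468 and Qs = 5·1535 - 2387 = 5288.
Shortage = Qd - Qs = 14468 - 5288 = 9180.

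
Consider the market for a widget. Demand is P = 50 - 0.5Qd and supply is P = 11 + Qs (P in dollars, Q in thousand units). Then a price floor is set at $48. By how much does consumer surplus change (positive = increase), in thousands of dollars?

Rearranging demand gives Qd = 100 - 2P; rearranging supply gives Qs = P - 11. In a free market, 100 - 2P = P - 11 gives the equilibrium P* = 37, Q* = 26.
The floor of 48 is above the equilibrium price 37, so it binds.
At P = 48: Qd = 100 - 2·48 = 4 and Qs = 48 - 11 = 37.
Consumer surplus without the control is ½ · (50 - 37) · 26 = 169.
With the floor, consumers buy 4 units at 48, so CS = ½ · (50 - 48) · 4 = 4.
Change in consumer surplus = 4 - 169 = -165.

-165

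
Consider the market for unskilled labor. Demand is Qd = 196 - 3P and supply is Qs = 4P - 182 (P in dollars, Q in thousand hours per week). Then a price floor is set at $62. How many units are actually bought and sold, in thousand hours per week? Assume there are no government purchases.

10

Without the control the market clears where 196 - 3P = 4P - 182, i.e. P* = 54 and Q* = 34.
Since 62 > 54, the floor is binding.
At P = 62: Qd = 196 - 3·62 = 10 and Qs = 4·62 - 182 = 66.
The quantity actually transacted is the short side, demand: 10.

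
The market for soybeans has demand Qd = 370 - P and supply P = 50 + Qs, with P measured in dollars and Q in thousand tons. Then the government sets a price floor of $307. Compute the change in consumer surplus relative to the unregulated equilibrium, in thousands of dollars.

Rearranging supply gives Qs = P - 50. In a free market, 370 - P = P - 50 gives the equilibrium P* = 210, Q* = 160.
The floor of 307 is above the equilibrium price 210, so it binds.
At P = 307: Qd = 370 - 307 = 63 and Qs = 307 - 50 = 257.
Consumer surplus without the control is ½ · (370 - 210) · 160 = 12800.
With the floor, consumers buy 63 units at 307, so CS = ½ · (370 - 307) · 63 = 1984.5.
Change in consumer surplus = 1984.5 - 12800 = -10815.5.

-10815.5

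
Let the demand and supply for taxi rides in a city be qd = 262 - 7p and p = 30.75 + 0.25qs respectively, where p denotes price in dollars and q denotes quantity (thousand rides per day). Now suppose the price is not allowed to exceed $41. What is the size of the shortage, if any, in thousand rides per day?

Rearranging supply gives qs = 4p - 123. Setting quantity demanded equal to quantity supplied, 262 - 7p = 4p - 123, gives p* = 35 and q* = 17.
The ceiling of 41 is above the equilibrium price 35, so it is not binding; the market clears at p* = 35, q* = 17.
Since the control does not bind, there is no shortage.

0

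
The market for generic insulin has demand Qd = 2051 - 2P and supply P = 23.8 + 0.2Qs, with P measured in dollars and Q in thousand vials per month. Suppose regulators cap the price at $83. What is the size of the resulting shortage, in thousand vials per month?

1589

Rearranging supply gives Qs = 5P - 119. Setting quantity demanded equal to quantity supplied, 2051 - 2P = 5P - 119, gives P* = 310 and Q* = 1431.
Because the ceiling (83) lies below the market-clearing price, it is binding.
At P = 83: Qd = 2051 - 2·83 = 1885 and Qs = 5·83 - 119 = 296.
Shortage = Qd - Qs = 1885 - 296 = 1589.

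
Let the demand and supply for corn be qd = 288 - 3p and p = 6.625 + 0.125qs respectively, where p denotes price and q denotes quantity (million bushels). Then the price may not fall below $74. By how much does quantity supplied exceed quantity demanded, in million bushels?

473

Rearranging supply gives qs = 8p - 53. Equilibrium: 288 - 3p = 8p - 53, so 341 = 11p and p* = 31, q* = 195.
Since 74 > 31, the floor is binding.
At p = 74: qd = 288 - 3·74 = 66 and qs = 8·74 - 53 = 539.
Surplus = qs - qd = 539 - 66 = 473.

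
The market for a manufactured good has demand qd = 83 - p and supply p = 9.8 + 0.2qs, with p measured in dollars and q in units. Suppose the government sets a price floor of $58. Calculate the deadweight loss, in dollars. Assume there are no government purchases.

Rearranging supply gives qs = 5p - 49. Without the control the market clears where 83 - p = 5p - 49, i.e. p* = 22 and q* = 61.
The floor of 58 is above the equilibrium price 22, so it binds.
At p = 58: qd = 83 - 58 = 25 and qs = 5·58 - 49 = 241.
Quantity traded falls to 25. At q = 25 the demand price is 83 - 25 = 58 and the supply price is (49 + 25)/5 = 14.8.
Deadweight loss = ½ · (58 - 14.8) · (61 - 25) = ½ · 43.2 · 36 = 777.6.

777.6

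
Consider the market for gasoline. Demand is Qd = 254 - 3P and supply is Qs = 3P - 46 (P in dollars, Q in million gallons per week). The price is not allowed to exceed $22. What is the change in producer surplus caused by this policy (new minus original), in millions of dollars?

-1736

Without the control the market clears where 254 - 3P = 3P - 46, i.e. P* = 50 and Q* = 104.
Because the ceiling (22) lies below the market-clearing price, it is binding.
At P = 22: Qd = 254 - 3·22 = 188 and Qs = 3·22 - 46 = 20.
Producer surplus without the control is ½ · (50 - 46/3) · 104 = 5408/3.
With the ceiling, producers sell 20 units at 22, so PS = ½ · (22 - 46/3) · 20 = 200/3.
Change in producer surplus = 200/3 - 5408/3 = -1736.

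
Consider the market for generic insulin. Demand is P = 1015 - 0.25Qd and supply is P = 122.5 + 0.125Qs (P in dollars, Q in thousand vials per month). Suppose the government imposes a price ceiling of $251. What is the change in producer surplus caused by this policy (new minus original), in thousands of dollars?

-287976

Rearranging demand gives Qd = 4060 - 4P; rearranging supply gives Qs = 8P - 980. Equilibrium: 4060 - 4P = 8P - 980, so 5040 = 12P and P* = 420, Q* = 2380.
Since 251 < 420, the ceiling is binding.
At P = 251: Qd = 4060 - 4·251 = 3056 and Qs = 8·251 - 980 = 1028.
Producer surplus without the control is ½ · (420 - 122.5) · 2380 = 354025.
With the ceiling, producers sell 1028 units at 251, so PS = ½ · (251 - 122.5) · 1028 = 66049.
Change in producer surplus = 66049 - 354025 = -287976.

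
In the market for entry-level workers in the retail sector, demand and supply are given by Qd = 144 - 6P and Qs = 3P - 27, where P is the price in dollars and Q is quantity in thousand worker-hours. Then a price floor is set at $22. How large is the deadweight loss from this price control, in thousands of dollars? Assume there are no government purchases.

Equilibrium: 144 - 6P = 3P - 27, so 171 = 9P and P* = 19, Q* = 30.
Because the floor (22) lies above the market-clearing price, it is binding.
At P = 22: Qd = 144 - 6·22 = 12 and Qs = 3·22 - 27 = 39.
Quantity traded falls to 12. At Q = 12 the demand price is (144 - 12)/6 = 22 and the supply price is (27 + 12)/3 = 13.
Deadweight loss = ½ · (22 - 13) · (30 - 12) = ½ · 9 · 18 = 81.

81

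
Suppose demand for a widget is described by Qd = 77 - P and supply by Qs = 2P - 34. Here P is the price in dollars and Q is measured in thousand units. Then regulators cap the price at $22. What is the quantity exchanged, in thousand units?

10

Setting quantity demanded equal to quantity supplied, 77 - P = 2P - 34, gives P* = 37 and Q* = 40.
Since 22 < 37, the ceiling is binding.
At P = 22: Qd = 77 - 22 = 55 and Qs = 2·22 - 34 = 10.
The quantity actually transacted is the short side, supply: 10.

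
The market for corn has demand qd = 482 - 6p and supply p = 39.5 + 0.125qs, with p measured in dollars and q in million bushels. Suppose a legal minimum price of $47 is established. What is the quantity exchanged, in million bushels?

Rearranging supply gives qs = 8p - 316. In a free market, 482 - 6p = 8p - 316 gives the equilibrium p* = 57, q* = 140.
Since 47 is below p* = 57, the floor does not bind and the free-market outcome prevails.

140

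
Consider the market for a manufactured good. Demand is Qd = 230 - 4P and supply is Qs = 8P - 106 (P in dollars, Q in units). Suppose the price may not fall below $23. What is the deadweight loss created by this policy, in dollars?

0

Setting quantity demanded equal to quantity supplied, 230 - 4P = 8P - 106, gives P* = 28 and Q* = 118.
The floor of 23 is below the equilibrium price 28, so it is not binding; the market clears at P* = 28, Q* = 118.
Since the control does not bind, no trades are prevented and deadweight loss is zero.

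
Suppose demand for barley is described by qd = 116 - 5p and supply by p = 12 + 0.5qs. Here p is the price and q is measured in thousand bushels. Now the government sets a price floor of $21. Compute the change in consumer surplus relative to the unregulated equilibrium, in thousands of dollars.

-13.5

Rearranging supply gives qs = 2p - 24. Without the control the market clears where 116 - 5p = 2p - 24, i.e. p* = 20 and q* = 16.
Because the floor (21) lies above the market-clearing price, it is binding.
At p = 21: qd = 116 - 5·21 = 11 and qs = 2·21 - 24 = 18.
Consumer surplus without the control is ½ · (23.2 - 20) · 16 = 25.6.
With the floor, consumers buy 11 units at 21, so CS = ½ · (23.2 - 21) · 11 = 12.1.
Change in consumer surplus = 12.1 - 25.6 = -13.5.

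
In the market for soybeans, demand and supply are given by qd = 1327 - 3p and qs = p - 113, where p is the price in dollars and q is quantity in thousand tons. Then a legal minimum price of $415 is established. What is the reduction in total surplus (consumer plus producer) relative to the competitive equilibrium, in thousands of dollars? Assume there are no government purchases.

Equilibrium: 1327 - 3p = p - 113, so 1440 = 4p and p* = 360, q* = 247.
Since 415 > 360, the floor is binding.
At p = 415: qd = 1327 - 3·415 = 82 and qs = 415 - 113 = 302.
Quantity traded falls to 82. At q = 82 the demand price is (1327 - 82)/3 = 415 and the supply price is 113 + 82 = 195.
Deadweight loss = ½ · (415 - 195) · (247 - 82) = ½ · 220 · 165 = 18150.

18150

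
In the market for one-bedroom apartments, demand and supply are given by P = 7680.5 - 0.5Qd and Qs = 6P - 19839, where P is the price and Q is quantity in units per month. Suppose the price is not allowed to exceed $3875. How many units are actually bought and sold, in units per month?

Rearranging demand gives Qd = 15361 - 2P. Equilibrium: 15361 - 2P = 6P - 19839, so 35200 = 8P and P* = 4400, Q* = 6561.
Because the ceiling (3875) lies below the market-clearing price, it is binding.
At P = 3875: Qd = 15361 - 2·3875 = 7611 and Qs = 6·3875 - 19839 = 3411.
The quantity actually transacted is the short side, supply: 3411.

3411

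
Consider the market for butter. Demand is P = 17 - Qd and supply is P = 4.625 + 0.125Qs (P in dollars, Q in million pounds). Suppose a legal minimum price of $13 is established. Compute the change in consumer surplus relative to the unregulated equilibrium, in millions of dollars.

-52.5

Rearranging demand gives Qd = 17 - P; rearranging supply gives Qs = 8P - 37. Without the control the market clears where 17 - P = 8P - 37, i.e. P* = 6 and Q* = 11.
Since 13 > 6, the floor is binding.
At P = 13: Qd = 17 - 13 = 4 and Qs = 8·13 - 37 = 67.
Consumer surplus without the control is ½ · (17 - 6) · 11 = 60.5.
With the floor, consumers buy 4 units at 13, so CS = ½ · (17 - 13) · 4 = 8.
Change in consumer surplus = 8 - 60.5 = -52.5.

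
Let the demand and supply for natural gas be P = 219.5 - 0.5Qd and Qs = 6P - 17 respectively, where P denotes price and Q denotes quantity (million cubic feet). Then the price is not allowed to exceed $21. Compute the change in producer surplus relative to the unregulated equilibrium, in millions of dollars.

-7812

Rearranging demand gives Qd = 439 - 2P. Without the control the market clears where 439 - 2P = 6P - 17, i.e. P* = 57 and Q* = 325.
Because the ceiling (21) lies below the market-clearing price, it is binding.
At P = 21: Qd = 439 - 2·21 = 397 and Qs = 6·21 - 17 = 109.
Producer surplus without the control is ½ · (57 - 17/6) · 325 = 105625/12.
With the ceiling, producers sell 109 units at 21, so PS = ½ · (21 - 17/6) · 109 = 11881/12.
Change in producer surplus = 11881/12 - 105625/12 = -7812.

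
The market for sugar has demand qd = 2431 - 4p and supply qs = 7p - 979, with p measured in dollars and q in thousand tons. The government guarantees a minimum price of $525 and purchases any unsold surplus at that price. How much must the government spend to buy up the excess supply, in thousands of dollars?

Equilibrium: 2431 - 4p = 7p - 979, so 3410 = 11p and p* = 310, q* = 1191.
The floor of 525 is above the equilibrium price 310, so it binds.
At p = 525: qd = 2431 - 4·525 = 331 and qs = 7·525 - 979 = 2696.
Surplus = qs - qd = 2365.
Government expenditure = surplus × support price = 2365 × 525 = 1241625.

1241625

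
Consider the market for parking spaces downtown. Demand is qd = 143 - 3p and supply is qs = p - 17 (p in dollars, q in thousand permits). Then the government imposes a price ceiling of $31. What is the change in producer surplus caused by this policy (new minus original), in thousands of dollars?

-166.5

In a free market, 143 - 3p = p - 17 gives the equilibrium p* = 40, q* = 23.
Because the ceiling (31) lies below the market-clearing price, it is binding.
At p = 31: qd = 143 - 3·31 = 50 and qs = 31 - 17 = 14.
Producer surplus without the control is ½ · (40 - 17) · 23 = 264.5.
With the ceiling, producers sell 14 units at 31, so PS = ½ · (31 - 17) · 14 = 98.
Change in producer surplus = 98 - 264.5 = -166.5.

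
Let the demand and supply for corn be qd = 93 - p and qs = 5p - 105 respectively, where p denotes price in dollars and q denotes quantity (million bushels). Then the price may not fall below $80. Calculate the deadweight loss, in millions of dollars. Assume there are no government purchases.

Setting quantity demanded equal to quantity supplied, 93 - p = 5p - 105, gives p* = 33 and q* = 60.
The floor of 80 is above the equilibrium price 33, so it binds.
At p = 80: qd = 93 - 80 = 13 and qs = 5·80 - 105 = 295.
Quantity traded falls to 13. At q = 13 the demand price is 93 - 13 = 80 and the supply price is (105 + 13)/5 = 23.6.
Deadweight loss = ½ · (80 - 23.6) · (60 - 13) = ½ · 56.4 · 47 = 1325.4.

1325.4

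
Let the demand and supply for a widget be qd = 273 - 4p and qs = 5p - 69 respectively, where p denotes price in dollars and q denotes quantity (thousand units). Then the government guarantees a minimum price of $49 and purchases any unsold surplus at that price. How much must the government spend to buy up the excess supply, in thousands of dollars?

Without the control the market clears where 273 - 4p = 5p - 69, i.e. p* = 38 and q* = 121.
Since 49 > 38, the floor is binding.
At p = 49: qd = 273 - 4·49 = 77 and qs = 5·49 - 69 = 176.
Surplus = qs - qd = 99.
Government expenditure = surplus × support price = 99 × 49 = 4851.

4851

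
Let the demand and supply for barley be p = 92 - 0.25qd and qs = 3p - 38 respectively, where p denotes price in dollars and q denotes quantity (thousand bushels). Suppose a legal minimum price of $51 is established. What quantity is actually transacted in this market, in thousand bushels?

Rearranging demand gives qd = 368 - 4p. In a free market, 368 - 4p = 3p - 38 gives the equilibrium p* = 58, q* = 136.
Since 51 is below p* = 58, the floor does not bind and the free-market outcome prevails.

136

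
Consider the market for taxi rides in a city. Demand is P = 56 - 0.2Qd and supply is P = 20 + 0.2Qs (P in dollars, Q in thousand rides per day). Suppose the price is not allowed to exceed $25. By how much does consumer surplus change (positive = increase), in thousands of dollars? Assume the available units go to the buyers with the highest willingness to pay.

Rearranging demand gives Qd = 280 - 5P; rearranging supply gives Qs = 5P - 100. In a free market, 280 - 5P = 5P - 100 gives the equilibrium P* = 38, Q* = 90.
Since 25 < 38, the ceiling is binding.
At P = 25: Qd = 280 - 5·25 = 155 and Qs = 5·25 - 100 = 25.
Consumer surplus without the control is ½ · (56 - 38) · 90 = 810.
With the ceiling, 25 units are sold at 25 (assume they go to the highest-value buyers). The demand price at Q = 25 is 51, so CS = ½ · [(56 - 25) + (51 - 25)] · 25 = 712.5.
Change in consumer surplus = 712.5 - 810 = -97.5.

-97.5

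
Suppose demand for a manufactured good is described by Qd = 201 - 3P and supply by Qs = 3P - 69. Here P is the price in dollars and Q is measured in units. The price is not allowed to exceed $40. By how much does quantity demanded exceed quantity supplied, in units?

30

Setting quantity demanded equal to quantity supplied, 201 - 3P = 3P - 69, gives P* = 45 and Q* = 66.
The ceiling of 40 is below the equilibrium price 45, so it binds.
At P = 40: Qd = 201 - 3·40 = 81 and Qs = 3·40 - 69 = 51.
Shortage = Qd - Qs = 81 - 51 = 30.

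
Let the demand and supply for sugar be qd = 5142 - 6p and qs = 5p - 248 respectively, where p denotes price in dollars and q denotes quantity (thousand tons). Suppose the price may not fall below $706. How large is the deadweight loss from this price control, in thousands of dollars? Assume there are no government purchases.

307929.6

Without the control the market clears where 5142 - 6p = 5p - 248, i.e. p* = 490 and q* = 2202.
The floor of 706 is above the equilibrium price 490, so it binds.
At p = 706: qd = 5142 - 6·706 = 906 and qs = 5·706 - 248 = 3282.
Quantity traded falls to 906. At q = 906 the demand price is (5142 - 906)/6 = 706 and the supply price is (248 + 906)/5 = 230.8.
Deadweight loss = ½ · (706 - 230.8) · (2202 - 906) = ½ · 475.2 · 1296 = 307929.6.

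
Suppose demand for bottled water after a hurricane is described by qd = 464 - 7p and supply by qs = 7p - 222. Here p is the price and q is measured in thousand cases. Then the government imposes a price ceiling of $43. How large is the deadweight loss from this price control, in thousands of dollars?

Equilibrium: 464 - 7p = 7p - 222, so 686 = 14p and p* = 49, q* = 121.
Since 43 < 49, the ceiling is binding.
At p = 43: qd = 464 - 7·43 = 163 and qs = 7·43 - 222 = 79.
Quantity traded falls to 79. At q = 79 the demand price is (464 - 79)/7 = 55 and the supply price is (222 + 79)/7 = 43.
Deadweight loss = ½ · (55 - 43) · (121 - 79) = ½ · 12 · 42 = 252.

252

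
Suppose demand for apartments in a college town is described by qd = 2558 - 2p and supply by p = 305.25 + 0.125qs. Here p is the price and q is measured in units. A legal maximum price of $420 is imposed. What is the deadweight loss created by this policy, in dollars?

Rearranging supply gives qs = 8p - 2442. Setting quantity demanded equal to quantity supplied, 2558 - 2p = 8p - 2442, gives p* = 500 and q* = 1558.
Because the ceiling (420) lies below the market-clearing price, it is binding.
At p = 420: qd = 2558 - 2·420 = 1718 and qs = 8·420 - 2442 = 918.
Quantity traded falls to 918. At q = 918 the demand price is (2558 - 918)/2 = 820 and the supply price is (2442 + 918)/8 = 420.
Deadweight loss = ½ · (820 - 420) · (1558 - 918) = ½ · 400 · 640 = 128000.

128000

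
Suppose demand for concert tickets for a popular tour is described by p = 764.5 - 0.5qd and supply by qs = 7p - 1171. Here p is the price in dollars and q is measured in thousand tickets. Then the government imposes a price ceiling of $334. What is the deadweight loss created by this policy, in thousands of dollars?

Rearranging demand gives qd = 1529 - 2p. In a free market, 1529 - 2p = 7p - 1171 gives the equilibrium p* = 300, q* = 929.
The ceiling of 334 is above the equilibrium price 300, so it is not binding; the market clears at p* = 300, q* = 929.
Since the control does not bind, no trades are prevented and deadweight loss is zero.

0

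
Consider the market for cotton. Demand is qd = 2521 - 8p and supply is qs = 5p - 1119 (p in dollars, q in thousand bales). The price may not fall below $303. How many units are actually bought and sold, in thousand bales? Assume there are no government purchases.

Equilibrium: 2521 - 8p = 5p - 1119, so 3640 = 13p and p* = 280, q* = 281.
Since 303 > 280, the floor is binding.
At p = 303: qd = 2521 - 8·303 = 97 and qs = 5·303 - 1119 = 396.
The quantity actually transacted is the short side, demand: 97.

97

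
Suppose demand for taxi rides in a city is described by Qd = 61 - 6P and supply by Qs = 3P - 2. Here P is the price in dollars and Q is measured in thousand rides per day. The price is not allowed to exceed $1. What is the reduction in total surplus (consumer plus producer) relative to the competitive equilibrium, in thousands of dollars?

In a free market, 61 - 6P = 3P - 2 gives the equilibrium P* = 7, Q* = 19.
Because the ceiling (1) lies below the market-clearing price, it is binding.
At P = 1: Qd = 61 - 6·1 = 55 and Qs = 3·1 - 2 = 1.
Quantity traded falls to 1. At Q = 1 the demand price is (61 - 1)/6 = 10 and the supply price is (2 + 1)/3 = 1.
Deadweight loss = ½ · (10 - 1) · (19 - 1) = ½ · 9 · 18 = 81.

81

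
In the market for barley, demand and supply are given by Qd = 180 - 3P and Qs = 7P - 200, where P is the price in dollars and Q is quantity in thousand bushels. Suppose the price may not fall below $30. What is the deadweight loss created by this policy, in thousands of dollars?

0

Setting quantity demanded equal to quantity supplied, 180 - 3P = 7P - 200, gives P* = 38 and Q* = 66.
Since 30 is below P* = 38, the floor does not bind and the free-market outcome prevails.
Since the control does not bind, no trades are prevented and deadweight loss is zero.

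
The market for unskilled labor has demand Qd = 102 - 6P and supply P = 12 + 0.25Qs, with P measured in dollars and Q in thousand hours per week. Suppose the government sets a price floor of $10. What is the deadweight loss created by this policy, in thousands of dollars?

Rearranging supply gives Qs = 4P - 48. Without the control the market clears where 102 - 6P = 4P - 48, i.e. P* = 15 and Q* = 12.
The floor of 10 is below the equilibrium price 15, so it is not binding; the market clears at P* = 15, Q* = 12.
Since the control does not bind, no trades are prevented and deadweight loss is zero.

0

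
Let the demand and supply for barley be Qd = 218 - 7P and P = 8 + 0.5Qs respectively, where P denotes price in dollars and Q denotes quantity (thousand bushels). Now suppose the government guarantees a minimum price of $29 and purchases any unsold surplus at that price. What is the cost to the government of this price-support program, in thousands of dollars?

Rearranging supply gives Qs = 2P - 16. In a free market, 218 - 7P = 2P - 16 gives the equilibrium P* = 26, Q* = 36.
The floor of 29 is above the equilibrium price 26, so it binds.
At P = 29: Qd = 218 - 7·29 = 15 and Qs = 2·29 - 16 = 42.
Surplus = Qs - Qd = 27.
Government expenditure = surplus × support price = 27 × 29 = 783.

783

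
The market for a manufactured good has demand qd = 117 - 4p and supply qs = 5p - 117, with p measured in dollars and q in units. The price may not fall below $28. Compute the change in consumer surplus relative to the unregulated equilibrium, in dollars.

-18

In a free market, 117 - 4p = 5p - 117 gives the equilibrium p* = 26, q* = 13.
Since 28 > 26, the floor is binding.
At p = 28: qd = 117 - 4·28 = 5 and qs = 5·28 - 117 = 23.
Consumer surplus without the control is ½ · (29.25 - 26) · 13 = 21.125.
With the floor, consumers buy 5 units at 28, so CS = ½ · (29.25 - 28) · 5 = 3.125.
Change in consumer surplus = 3.125 - 21.125 = -18.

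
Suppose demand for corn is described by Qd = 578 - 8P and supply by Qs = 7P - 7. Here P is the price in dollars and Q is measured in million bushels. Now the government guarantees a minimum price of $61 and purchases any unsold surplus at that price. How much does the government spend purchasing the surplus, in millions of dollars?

Equilibrium: 578 - 8P = 7P - 7, so 585 = 15P and P* = 39, Q* = 266.
Since 61 > 39, the floor is binding.
At P = 61: Qd = 578 - 8·61 = 90 and Qs = 7·61 - 7 = 420.
Surplus = Qs - Qd = 330.
Government expenditure = surplus × support price = 330 × 61 = 20130.

20130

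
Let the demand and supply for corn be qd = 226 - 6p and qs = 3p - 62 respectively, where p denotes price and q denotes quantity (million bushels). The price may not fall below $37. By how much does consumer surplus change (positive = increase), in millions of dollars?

In a free market, 226 - 6p = 3p - 62 gives the equilibrium p* = 32, q* = 34.
Since 37 > 32, the floor is binding.
At p = 37: qd = 226 - 6·37 = 4 and qs = 3·37 - 62 = 49.
Consumer surplus without the control is ½ · (113/3 - 32) · 34 = 289/3.
With the floor, consumers buy 4 units at 37, so CS = ½ · (113/3 - 37) · 4 = 4/3.
Change in consumer surplus = 4/3 - 289/3 = -95.

-95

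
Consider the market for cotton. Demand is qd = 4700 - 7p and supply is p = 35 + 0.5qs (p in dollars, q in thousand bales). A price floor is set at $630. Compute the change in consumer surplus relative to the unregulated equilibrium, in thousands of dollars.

Rearranging supply gives qs = 2p - 70. Setting quantity demanded equal to quantity supplied, 4700 - 7p = 2p - 70, gives p* = 530 and q* = 990.
Because the floor (630) lies above the market-clearing price, it is binding.
At p = 630: qd = 4700 - 7·630 = 290 and qs = 2·630 - 70 = 1190.
Consumer surplus without the control is ½ · (4700/7 - 530) · 990 = 490050/7.
With the floor, consumers buy 290 units at 630, so CS = ½ · (4700/7 - 630) · 290 = 42050/7.
Change in consumer surplus = 42050/7 - 490050/7 = -64000.

-64000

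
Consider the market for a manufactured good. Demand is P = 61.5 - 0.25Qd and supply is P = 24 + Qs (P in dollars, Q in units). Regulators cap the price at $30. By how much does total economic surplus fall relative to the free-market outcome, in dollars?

360

Rearranging demand gives Qd = 246 - 4P; rearranging supply gives Qs = P - 24. Without the control the market clears where 246 - 4P = P - 24, i.e. P* = 54 and Q* = 30.
Since 30 < 54, the ceiling is binding.
At P = 30: Qd = 246 - 4·30 = 126 and Qs = 30 - 24 = 6.
Quantity traded falls to 6. At Q = 6 the demand price is (246 - 6)/4 = 60 and the supply price is 24 + 6 = 30.
Deadweight loss = ½ · (60 - 30) · (30 - 6) = ½ · 30 · 24 = 360.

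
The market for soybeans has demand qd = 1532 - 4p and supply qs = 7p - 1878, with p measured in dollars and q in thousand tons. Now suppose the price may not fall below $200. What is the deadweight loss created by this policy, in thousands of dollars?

0

Setting quantity demanded equal to quantity supplied, 1532 - 4p = 7p - 1878, gives p* = 310 and q* = 292.
The floor of 200 is below the equilibrium price 310, so it is not binding; the market clears at p* = 310, q* = 292.
Since the control does not bind, no trades are prevented and deadweight loss is zero.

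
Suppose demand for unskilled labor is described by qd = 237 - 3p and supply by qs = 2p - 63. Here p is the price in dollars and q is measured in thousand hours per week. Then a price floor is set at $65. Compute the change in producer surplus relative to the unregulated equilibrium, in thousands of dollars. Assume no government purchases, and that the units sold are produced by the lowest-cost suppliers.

In a free market, 237 - 3p = 2p - 63 gives the equilibrium p* = 60, q* = 57.
The floor of 65 is above the equilibrium price 60, so it binds.
At p = 65: qd = 237 - 3·65 = 42 and qs = 2·65 - 63 = 67.
Producer surplus without the control is ½ · (60 - 31.5) · 57 = 812.25.
With the floor, 42 units are sold at 65. The supply price at q = 42 is 52.5, so PS = ½ · [(65 - 31.5) + (65 - 52.5)] · 42 = 966.
Change in producer surplus = 966 - 812.25 = 153.75.

153.75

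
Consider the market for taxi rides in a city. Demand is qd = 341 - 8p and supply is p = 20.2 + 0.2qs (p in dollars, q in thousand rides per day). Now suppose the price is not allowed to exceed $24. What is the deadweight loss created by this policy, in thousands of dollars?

Rearranging supply gives qs = 5p - 101. Equilibrium: 341 - 8p = 5p - 101, so 442 = 13p and p* = 34, q* = 69.
Since 24 < 34, the ceiling is binding.
At p = 24: qd = 341 - 8·24 = 149 and qs = 5·24 - 101 = 19.
Quantity traded falls to 19. At q = 19 the demand price is (341 - 19)/8 = 40.25 and the supply price is (101 + 19)/5 = 24.
Deadweight loss = ½ · (40.25 - 24) · (69 - 19) = ½ · 16.25 · 50 = 406.25.

406.25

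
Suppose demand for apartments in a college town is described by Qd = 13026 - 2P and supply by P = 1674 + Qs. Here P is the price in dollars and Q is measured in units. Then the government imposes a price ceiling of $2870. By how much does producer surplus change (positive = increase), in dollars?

-4488330

Rearranging supply gives Qs = P - 1674. Without the control the market clears where 13026 - 2P = P - 1674, i.e. P* = 4900 and Q* = 3226.
Since 2870 < 4900, the ceiling is binding.
At P = 2870: Qd = 13026 - 2·2870 = 7286 and Qs = 2870 - 1674 = 1196.
Producer surplus without the control is ½ · (4900 - 1674) · 3226 = 5203538.
With the ceiling, producers sell 1196 units at 2870, so PS = ½ · (2870 - 1674) · 1196 = 715208.
Change in producer surplus = 715208 - 5203538 = -4488330.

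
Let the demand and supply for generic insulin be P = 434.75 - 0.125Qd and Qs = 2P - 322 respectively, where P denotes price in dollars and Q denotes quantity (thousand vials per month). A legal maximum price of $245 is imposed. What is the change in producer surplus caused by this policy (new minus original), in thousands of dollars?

-40905

Rearranging demand gives Qd = 3478 - 8P. Without the control the market clears where 3478 - 8P = 2P - 322, i.e. P* = 380 and Q* = 438.
Because the ceiling (245) lies below the market-clearing price, it is binding.
At P = 245: Qd = 3478 - 8·245 = 1518 and Qs = 2·245 - 322 = 168.
Producer surplus without the control is ½ · (380 - 161) · 438 = 47961.
With the ceiling, producers sell 168 units at 245, so PS = ½ · (245 - 161) · 168 = 7056.
Change in producer surplus = 7056 - 47961 = -40905.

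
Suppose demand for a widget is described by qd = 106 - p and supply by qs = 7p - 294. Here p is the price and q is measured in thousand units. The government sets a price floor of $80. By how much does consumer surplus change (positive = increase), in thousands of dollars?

-1230

In a free market, 106 - p = 7p - 294 gives the equilibrium p* = 50, q* = 56.
The floor of 80 is above the equilibrium price 50, so it binds.
At p = 80: qd = 106 - 80 = 26 and qs = 7·80 - 294 = 266.
Consumer surplus without the control is ½ · (106 - 50) · 56 = 1568.
With the floor, consumers buy 26 units at 80, so CS = ½ · (106 - 80) · 26 = 338.
Change in consumer surplus = 338 - 1568 = -1230.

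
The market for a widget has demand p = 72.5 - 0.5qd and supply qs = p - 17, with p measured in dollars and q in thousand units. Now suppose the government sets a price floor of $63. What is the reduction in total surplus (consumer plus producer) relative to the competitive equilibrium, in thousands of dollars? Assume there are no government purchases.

243

Rearranging demand gives qd = 145 - 2p. In a free market, 145 - 2p = p - 17 gives the equilibrium p* = 54, q* = 37.
Because the floor (63) lies above the market-clearing price, it is binding.
At p = 63: qd = 145 - 2·63 = 19 and qs = 63 - 17 = 46.
Quantity traded falls to 19. At q = 19 the demand price is (145 - 19)/2 = 63 and the supply price is 17 + 19 = 36.
Deadweight loss = ½ · (63 - 36) · (37 - 19) = ½ · 27 · 18 = 243.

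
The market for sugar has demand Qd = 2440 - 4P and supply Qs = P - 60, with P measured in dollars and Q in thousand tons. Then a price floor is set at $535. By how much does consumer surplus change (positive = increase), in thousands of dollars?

Setting quantity demanded equal to quantity supplied, 2440 - 4P = P - 60, gives P* = 500 and Q* = 440.
Since 535 > 500, the floor is binding.
At P = 535: Qd = 2440 - 4·535 = 300 and Qs = 535 - 60 = 475.
Consumer surplus without the control is ½ · (610 - 500) · 440 = 24200.
With the floor, consumers buy 300 units at 535, so CS = ½ · (610 - 535) · 300 = 11250.
Change in consumer surplus = 11250 - 24200 = -12950.

-12950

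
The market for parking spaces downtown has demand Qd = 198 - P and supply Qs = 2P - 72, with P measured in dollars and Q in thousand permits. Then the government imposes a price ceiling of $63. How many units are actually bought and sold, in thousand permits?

In a free market, 198 - P = 2P - 72 gives the equilibrium P* = 90, Q* = 108.
Since 63 < 90, the ceiling is binding.
At P = 63: Qd = 198 - 63 = 135 and Qs = 2·63 - 72 = 54.
The quantity actually transacted is the short side, supply: 54.

54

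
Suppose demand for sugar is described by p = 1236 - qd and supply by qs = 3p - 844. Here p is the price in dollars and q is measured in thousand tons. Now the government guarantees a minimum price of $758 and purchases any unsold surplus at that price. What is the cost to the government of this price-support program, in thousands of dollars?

721616

Rearranging demand gives qd = 1236 - p. Without the control the market clears where 1236 - p = 3p - 844, i.e. p* = 520 and q* = 716.
Since 758 > 520, the floor is binding.
At p = 758: qd = 1236 - 758 = 478 and qs = 3·758 - 844 = 1430.
Surplus = qs - qd = 952.
Government expenditure = surplus × support price = 952 × 758 = 721616.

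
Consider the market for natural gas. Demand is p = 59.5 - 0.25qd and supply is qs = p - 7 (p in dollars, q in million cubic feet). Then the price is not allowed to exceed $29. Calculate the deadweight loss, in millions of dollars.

250

Rearranging demand gives qd = 238 - 4p. Setting quantity demanded equal to quantity supplied, 238 - 4p = p - 7, gives p* = 49 and q* = 42.
Since 29 < 49, the ceiling is binding.
At p = 29: qd = 238 - 4·29 = 122 and qs = 29 - 7 = 22.
Quantity traded falls to 22. At q = 22 the demand price is (238 - 22)/4 = 54 and the supply price is 7 + 22 = 29.
Deadweight loss = ½ · (54 - 29) · (42 - 22) = ½ · 25 · 20 = 250.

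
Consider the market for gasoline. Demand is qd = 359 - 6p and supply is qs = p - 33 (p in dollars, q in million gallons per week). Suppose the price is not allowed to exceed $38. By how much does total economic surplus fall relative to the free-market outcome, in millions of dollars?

In a free market, 359 - 6p = p - 33 gives the equilibrium p* = 56, q* = 23.
The ceiling of 38 is below the equilibrium price 56, so it binds.
At p = 38: qd = 359 - 6·38 = 131 and qs = 38 - 33 = 5.
Quantity traded falls to 5. At q = 5 the demand price is (359 - 5)/6 = 59 and the supply price is 33 + 5 = 38.
Deadweight loss = ½ · (59 - 38) · (23 - 5) = ½ · 21 · 18 = 189.

189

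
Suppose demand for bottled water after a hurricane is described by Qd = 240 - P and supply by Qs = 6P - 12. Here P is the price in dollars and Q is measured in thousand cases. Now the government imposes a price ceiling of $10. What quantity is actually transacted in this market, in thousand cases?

In a free market, 240 - P = 6P - 12 gives the equilibrium P* = 36, Q* = 204.
Because the ceiling (10) lies below the market-clearing price, it is binding.
At P = 10: Qd = 240 - 10 = 230 and Qs = 6·10 - 12 = 48.
The quantity actually transacted is the short side, supply: 48.

48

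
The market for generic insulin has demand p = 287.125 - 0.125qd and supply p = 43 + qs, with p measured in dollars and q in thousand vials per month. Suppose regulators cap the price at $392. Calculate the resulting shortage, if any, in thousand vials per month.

Rearranging demand gives qd = 2297 - 8p; rearranging supply gives qs = p - 43. Setting quantity demanded equal to quantity supplied, 2297 - 8p = p - 43, gives p* = 260 and q* = 217.
Since 392 is above p* = 260, the ceiling does not bind and the free-market outcome prevails.
Since the control does not bind, there is no shortage.

0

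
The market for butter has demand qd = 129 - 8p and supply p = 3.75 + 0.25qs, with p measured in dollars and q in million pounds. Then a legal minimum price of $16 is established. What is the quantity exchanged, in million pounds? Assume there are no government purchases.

Rearranging supply gives qs = 4p - 15. Without the control the market clears where 129 - 8p = 4p - 15, i.e. p* = 12 and q* = 33.
The floor of 16 is above the equilibrium price 12, so it binds.
At p = 16: qd = 129 - 8·16 = 1 and qs = 4·16 - 15 = 49.
The quantity actually transacted is the short side, demand: 1.

1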